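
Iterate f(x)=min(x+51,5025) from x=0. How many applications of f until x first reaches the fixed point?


Step 1: x=0, cap=5025, increment=51
Step 2: x grows by 51 each step until capped at 5025; fixed point is x=5025
Step 3: iterations = ceil(5025/51) = 99

99


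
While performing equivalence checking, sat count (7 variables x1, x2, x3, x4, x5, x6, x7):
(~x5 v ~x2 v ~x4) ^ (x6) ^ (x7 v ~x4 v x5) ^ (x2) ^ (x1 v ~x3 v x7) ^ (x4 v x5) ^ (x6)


CNF with 7 clauses over 7 vars (128 assignments).
An assignment satisfies CNF iff every clause has >=1 true literal.
Check each row (bits = x1,x2,x3,x4,x5,x6,x7; clause T/F shown):
  row 0 [0000000]: clauses=TFTFTFF -> 0
  row 1 [0000001]: clauses=TFTFTFF -> 0
  row 2 [0000010]: clauses=TTTFTFT -> 0
  row 3 [0000011]: clauses=TTTFTFT -> 0
  row 4 [0000100]: clauses=TFTFTTF -> 0
  (every remaining row is evaluated the same way; all 128 results are listed next)
Full result column, 8 rows per line (x1,x2,x3,x4 fixed per line; x5,x6,x7 runs 000..111 left to right):
  rows 0-7 [x1,x2,x3,x4=0000]: 00000000  (ones: 0)
  rows 8-15 [x1,x2,x3,x4=0001]: 00000000  (ones: 0)
  rows 16-23 [x1,x2,x3,x4=0010]: 00000000  (ones: 0)
  rows 24-31 [x1,x2,x3,x4=0011]: 00000000  (ones: 0)
  rows 32-39 [x1,x2,x3,x4=0100]: 00000011  (ones: 2)
  rows 40-47 [x1,x2,x3,x4=0101]: 00010000  (ones: 1)
  rows 48-55 [x1,x2,x3,x4=0110]: 00000001  (ones: 1)
  rows 56-63 [x1,x2,x3,x4=0111]: 00010000  (ones: 1)
  rows 64-71 [x1,x2,x3,x4=1000]: 00000000  (ones: 0)
  rows 72-79 [x1,x2,x3,x4=1001]: 00000000  (ones: 0)
  rows 80-87 [x1,x2,x3,x4=1010]: 00000000  (ones: 0)
  rows 88-95 [x1,x2,x3,x4=1011]: 00000000  (ones: 0)
  rows 96-103 [x1,x2,x3,x4=1100]: 00000011  (ones: 2)
  rows 104-111 [x1,x2,x3,x4=1101]: 00010000  (ones: 1)
  rows 112-119 [x1,x2,x3,x4=1110]: 00000011  (ones: 2)
  rows 120-127 [x1,x2,x3,x4=1111]: 00010000  (ones: 1)
Satisfying assignments = 0+0+0+0+2+1+1+1+0+0+0+0+2+1+2+1 = 11

11


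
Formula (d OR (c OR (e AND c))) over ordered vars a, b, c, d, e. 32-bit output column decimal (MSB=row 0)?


Formula: (d OR (c OR (e AND c))) over a, b, c, d, e (32 rows)
Evaluate each row (bits = a,b,c,d,e, MSB first):
  row 0 [00000]: (0 OR (0 OR (0 AND 0))) -> 0
  row 1 [00001]: (0 OR (0 OR (1 AND 0))) -> 0
  row 2 [00010]: (1 OR (0 OR (0 AND 0))) -> 1
  row 3 [00011]: (1 OR (0 OR (1 AND 0))) -> 1
  row 4 [00100]: (0 OR (1 OR (0 AND 1))) -> 1
  row 5 [00101]: (0 OR (1 OR (1 AND 1))) -> 1
  row 6 [00110]: (1 OR (1 OR (0 AND 1))) -> 1
  row 7 [00111]: (1 OR (1 OR (1 AND 1))) -> 1
  row 8 [01000]: (0 OR (0 OR (0 AND 0))) -> 0
  row 9 [01001]: (0 OR (0 OR (1 AND 0))) -> 0
  row 10 [01010]: (1 OR (0 OR (0 AND 0))) -> 1
  row 11 [01011]: (1 OR (0 OR (1 AND 0))) -> 1
  row 12 [01100]: (0 OR (1 OR (0 AND 1))) -> 1
  row 13 [01101]: (0 OR (1 OR (1 AND 1))) -> 1
  row 14 [01110]: (1 OR (1 OR (0 AND 1))) -> 1
  row 15 [01111]: (1 OR (1 OR (1 AND 1))) -> 1
  row 16 [10000]: (0 OR (0 OR (0 AND 0))) -> 0
  row 17 [10001]: (0 OR (0 OR (1 AND 0))) -> 0
  row 18 [10010]: (1 OR (0 OR (0 AND 0))) -> 1
  row 19 [10011]: (1 OR (0 OR (1 AND 0))) -> 1
  row 20 [10100]: (0 OR (1 OR (0 AND 1))) -> 1
  row 21 [10101]: (0 OR (1 OR (1 AND 1))) -> 1
  row 22 [10110]: (1 OR (1 OR (0 AND 1))) -> 1
  row 23 [10111]: (1 OR (1 OR (1 AND 1))) -> 1
  row 24 [11000]: (0 OR (0 OR (0 AND 0))) -> 0
  row 25 [11001]: (0 OR (0 OR (1 AND 0))) -> 0
  row 26 [11010]: (1 OR (0 OR (0 AND 0))) -> 1
  row 27 [11011]: (1 OR (0 OR (1 AND 0))) -> 1
  row 28 [11100]: (0 OR (1 OR (0 AND 1))) -> 1
  row 29 [11101]: (0 OR (1 OR (1 AND 1))) -> 1
  row 30 [11110]: (1 OR (1 OR (0 AND 1))) -> 1
  row 31 [11111]: (1 OR (1 OR (1 AND 1))) -> 1
Full result column, 4 rows per line (a,b,c fixed per line; d,e runs 00..11 left to right):
  rows 0-3 [a,b,c=000]: 0011  = hex 3
  rows 4-7 [a,b,c=001]: 1111  = hex F
  rows 8-11 [a,b,c=010]: 0011  = hex 3
  rows 12-15 [a,b,c=011]: 1111  = hex F
  rows 16-19 [a,b,c=100]: 0011  = hex 3
  rows 20-23 [a,b,c=101]: 1111  = hex F
  rows 24-27 [a,b,c=110]: 0011  = hex 3
  rows 28-31 [a,b,c=111]: 1111  = hex F
Output column (row 0 .. row 31) = 00111111001111110011111100111111
Output column grouped in 4s = 0011 1111 0011 1111 0011 1111 0011 1111 = 0x3F3F3F3F
Convert to decimal digit by digit (value = value*16 + digit):
  3 -> 3
  3*16 + 15 (F) = 63
  63*16 + 3 = 1011
  1011*16 + 15 (F) = 16191
  16191*16 + 3 = 259059
  259059*16 + 15 (F) = 4144959
  4144959*16 + 3 = 66319347
  66319347*16 + 15 (F) = 1061109567
Decimal = 1061109567

1061109567


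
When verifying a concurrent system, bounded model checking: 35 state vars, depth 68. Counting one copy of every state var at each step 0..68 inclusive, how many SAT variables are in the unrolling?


BMC unrolls to depth k, creating one copy of each state var for steps 0..k.
Step count = 68 + 1 = 69 (steps 0 through 68)
Vars per step = 35
Total = 35 * 69 = 2415

2415


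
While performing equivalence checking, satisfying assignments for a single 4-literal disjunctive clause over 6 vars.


Step 1: Total=2^6=64
Step 2: Unsat when all 4 false: 2^2=4
Step 3: Sat=64-4=60

60


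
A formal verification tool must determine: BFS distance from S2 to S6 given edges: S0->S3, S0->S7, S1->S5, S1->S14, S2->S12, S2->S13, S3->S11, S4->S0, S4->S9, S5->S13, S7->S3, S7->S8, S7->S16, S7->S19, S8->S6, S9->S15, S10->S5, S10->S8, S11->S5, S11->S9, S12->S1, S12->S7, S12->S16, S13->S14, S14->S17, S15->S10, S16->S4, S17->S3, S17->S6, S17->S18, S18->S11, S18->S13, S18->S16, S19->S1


BFS layer-by-layer from S2:
  dist 0: {S2}
  dist 1: {S12, S13}
  dist 2: {S1, S7, S14, S16}
  dist 3: {S3, S4, S5, S8, S17, S19}
  dist 4: {S0, S6, S9, S11, S18}
  -> S6 reached at distance 4
Shortest path length = 4

4


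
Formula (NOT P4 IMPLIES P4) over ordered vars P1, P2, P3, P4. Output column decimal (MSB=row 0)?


Formula: (NOT P4 IMPLIES P4) over P1, P2, P3, P4 (16 rows)
Evaluate each row (bits = P1,P2,P3,P4, MSB first):
  row 0 [0000]: (NOT 0 IMPLIES 0) -> 0
  row 1 [0001]: (NOT 1 IMPLIES 1) -> 1
  row 2 [0010]: (NOT 0 IMPLIES 0) -> 0
  row 3 [0011]: (NOT 1 IMPLIES 1) -> 1
  row 4 [0100]: (NOT 0 IMPLIES 0) -> 0
  row 5 [0101]: (NOT 1 IMPLIES 1) -> 1
  row 6 [0110]: (NOT 0 IMPLIES 0) -> 0
  row 7 [0111]: (NOT 1 IMPLIES 1) -> 1
  row 8 [1000]: (NOT 0 IMPLIES 0) -> 0
  row 9 [1001]: (NOT 1 IMPLIES 1) -> 1
  row 10 [1010]: (NOT 0 IMPLIES 0) -> 0
  row 11 [1011]: (NOT 1 IMPLIES 1) -> 1
  row 12 [1100]: (NOT 0 IMPLIES 0) -> 0
  row 13 [1101]: (NOT 1 IMPLIES 1) -> 1
  row 14 [1110]: (NOT 0 IMPLIES 0) -> 0
  row 15 [1111]: (NOT 1 IMPLIES 1) -> 1
Full result column, 4 rows per line (P1,P2 fixed per line; P3,P4 runs 00..11 left to right):
  rows 0-3 [P1,P2=00]: 0101  = hex 5
  rows 4-7 [P1,P2=01]: 0101  = hex 5
  rows 8-11 [P1,P2=10]: 0101  = hex 5
  rows 12-15 [P1,P2=11]: 0101  = hex 5
Output column (row 0 .. row 15) = 0101010101010101
Output column grouped in 4s = 0101 0101 0101 0101 = 0x5555
Convert to decimal digit by digit (value = value*16 + digit):
  5 -> 5
  5*16 + 5 = 85
  85*16 + 5 = 1365
  1365*16 + 5 = 21845
Decimal = 21845

21845


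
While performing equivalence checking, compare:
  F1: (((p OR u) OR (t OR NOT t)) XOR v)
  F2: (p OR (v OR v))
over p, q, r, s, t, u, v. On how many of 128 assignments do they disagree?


F1 = (((p OR u) OR (t OR NOT t)) XOR v)
F2 = (p OR (v OR v))
Evaluate both on each of 128 rows (bits = p,q,r,s,t,u,v):
  row 0 [0000000]: F1=1 F2=0 (differ) -> 1
  row 1 [0000001]: F1=0 F2=1 (differ) -> 1
  row 2 [0000010]: F1=1 F2=0 (differ) -> 1
  row 3 [0000011]: F1=0 F2=1 (differ) -> 1
  row 4 [0000100]: F1=1 F2=0 (differ) -> 1
  (every remaining row is evaluated the same way; all 128 results are listed next)
Full result column, 8 rows per line (p,q,r,s fixed per line; t,u,v runs 000..111 left to right):
  rows 0-7 [p,q,r,s=0000]: 11111111  (ones: 8)
  rows 8-15 [p,q,r,s=0001]: 11111111  (ones: 8)
  rows 16-23 [p,q,r,s=0010]: 11111111  (ones: 8)
  rows 24-31 [p,q,r,s=0011]: 11111111  (ones: 8)
  rows 32-39 [p,q,r,s=0100]: 11111111  (ones: 8)
  rows 40-47 [p,q,r,s=0101]: 11111111  (ones: 8)
  rows 48-55 [p,q,r,s=0110]: 11111111  (ones: 8)
  rows 56-63 [p,q,r,s=0111]: 11111111  (ones: 8)
  rows 64-71 [p,q,r,s=1000]: 01010101  (ones: 4)
  rows 72-79 [p,q,r,s=1001]: 01010101  (ones: 4)
  rows 80-87 [p,q,r,s=1010]: 01010101  (ones: 4)
  rows 88-95 [p,q,r,s=1011]: 01010101  (ones: 4)
  rows 96-103 [p,q,r,s=1100]: 01010101  (ones: 4)
  rows 104-111 [p,q,r,s=1101]: 01010101  (ones: 4)
  rows 112-119 [p,q,r,s=1110]: 01010101  (ones: 4)
  rows 120-127 [p,q,r,s=1111]: 01010101  (ones: 4)
Disagreements = 8+8+8+8+8+8+8+8+4+4+4+4+4+4+4+4 = 96

96


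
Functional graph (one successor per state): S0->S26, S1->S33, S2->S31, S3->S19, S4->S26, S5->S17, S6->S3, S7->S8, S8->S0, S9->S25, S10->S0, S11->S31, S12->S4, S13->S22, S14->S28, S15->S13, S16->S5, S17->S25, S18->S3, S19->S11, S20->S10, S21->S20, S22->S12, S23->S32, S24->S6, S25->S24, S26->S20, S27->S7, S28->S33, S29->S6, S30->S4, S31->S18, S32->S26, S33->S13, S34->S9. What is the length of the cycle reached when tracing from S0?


Trace from S0 until a state repeats:
  S0 -> S26 -> S20 -> S10 -> S0
S0 first seen at step 0, revisited at step 4.
Cycle length = 4 - 0 = 4

4


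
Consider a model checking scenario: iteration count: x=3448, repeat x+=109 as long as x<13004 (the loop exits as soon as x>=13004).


Step 1: x goes from 3448 toward 13004 by 109; the body runs while x<13004, so iterations = ceil((bound-start)/step)
Step 2: Distance=9556
Step 3: ceil(9556/109)=88

88


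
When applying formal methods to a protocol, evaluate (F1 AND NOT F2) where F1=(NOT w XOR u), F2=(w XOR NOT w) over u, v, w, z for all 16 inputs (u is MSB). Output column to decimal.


F1 = (NOT w XOR u)
F2 = (w XOR NOT w)
Counterexample to F1=>F2 is where F1=1 and F2=0.
Evaluate each row (bits = u,v,w,z, MSB first):
  row 0 [0000]: F1=1 F2=1 -> F1&~F2 -> 0
  row 1 [0001]: F1=1 F2=1 -> F1&~F2 -> 0
  row 2 [0010]: F1=0 F2=1 -> F1&~F2 -> 0
  row 3 [0011]: F1=0 F2=1 -> F1&~F2 -> 0
  row 4 [0100]: F1=1 F2=1 -> F1&~F2 -> 0
  row 5 [0101]: F1=1 F2=1 -> F1&~F2 -> 0
  row 6 [0110]: F1=0 F2=1 -> F1&~F2 -> 0
  row 7 [0111]: F1=0 F2=1 -> F1&~F2 -> 0
  row 8 [1000]: F1=0 F2=1 -> F1&~F2 -> 0
  row 9 [1001]: F1=0 F2=1 -> F1&~F2 -> 0
  row 10 [1010]: F1=1 F2=1 -> F1&~F2 -> 0
  row 11 [1011]: F1=1 F2=1 -> F1&~F2 -> 0
  row 12 [1100]: F1=0 F2=1 -> F1&~F2 -> 0
  row 13 [1101]: F1=0 F2=1 -> F1&~F2 -> 0
  row 14 [1110]: F1=1 F2=1 -> F1&~F2 -> 0
  row 15 [1111]: F1=1 F2=1 -> F1&~F2 -> 0
Full result column, 4 rows per line (u,v fixed per line; w,z runs 00..11 left to right):
  rows 0-3 [u,v=00]: 0000  = hex 0
  rows 4-7 [u,v=01]: 0000  = hex 0
  rows 8-11 [u,v=10]: 0000  = hex 0
  rows 12-15 [u,v=11]: 0000  = hex 0
Counterexample vector (row 0 .. row 15) = 0000000000000000
Output column grouped in 4s = 0000 0000 0000 0000 = 0x0000
Convert to decimal digit by digit (value = value*16 + digit):
  0 -> 0
  0*16 + 0 = 0
  0*16 + 0 = 0
  0*16 + 0 = 0
Decimal = 0

0


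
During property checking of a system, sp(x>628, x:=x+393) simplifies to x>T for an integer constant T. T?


Formula: sp(P, x:=E) = exists old_x. (x = E[old_x/x]) AND P[old_x/x] (old_x is the value of x before the assignment; eliminate old_x by solving x = E[old_x/x] for old_x)
Step 1: Precondition P: x>628, i.e. old_x > 628
Step 2: Assignment gives x = old_x + 393, so old_x = x - 393
Step 3: Substitute into P: x - 393 > 628
Step 4: Simplify: x > 628+393 = 1021

1021


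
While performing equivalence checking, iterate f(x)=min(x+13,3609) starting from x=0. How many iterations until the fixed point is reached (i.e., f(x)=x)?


Step 1: x=0, cap=3609, increment=13
Step 2: x grows by 13 each step until capped at 3609; fixed point is x=3609
Step 3: iterations = ceil(3609/13) = 278

278


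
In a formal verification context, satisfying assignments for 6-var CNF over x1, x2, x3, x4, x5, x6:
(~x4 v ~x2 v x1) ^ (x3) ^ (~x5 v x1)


CNF with 3 clauses over 6 vars (64 assignments).
An assignment satisfies CNF iff every clause has >=1 true literal.
Check each row (bits = x1,x2,x3,x4,x5,x6; clause T/F shown):
  row 0 [000000]: clauses=TFT -> 0
  row 1 [000001]: clauses=TFT -> 0
  row 2 [000010]: clauses=TFF -> 0
  row 3 [000011]: clauses=TFF -> 0
  row 4 [000100]: clauses=TFT -> 0
  (every remaining row is evaluated the same way; all 64 results are listed next)
Full result column, 8 rows per line (x1,x2,x3 fixed per line; x4,x5,x6 runs 000..111 left to right):
  rows 0-7 [x1,x2,x3=000]: 00000000  (ones: 0)
  rows 8-15 [x1,x2,x3=001]: 11001100  (ones: 4)
  rows 16-23 [x1,x2,x3=010]: 00000000  (ones: 0)
  rows 24-31 [x1,x2,x3=011]: 11000000  (ones: 2)
  rows 32-39 [x1,x2,x3=100]: 00000000  (ones: 0)
  rows 40-47 [x1,x2,x3=101]: 11111111  (ones: 8)
  rows 48-55 [x1,x2,x3=110]: 00000000  (ones: 0)
  rows 56-63 [x1,x2,x3=111]: 11111111  (ones: 8)
Satisfying assignments = 0+4+0+2+0+8+0+8 = 22

22


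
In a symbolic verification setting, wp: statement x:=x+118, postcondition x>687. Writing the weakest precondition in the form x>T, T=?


Formula: wp(x:=E, P) = P[E/x] (substitute E for x in postcondition)
Step 1: Postcondition: x>687
Step 2: Substitute x+118 for x: x+118>687
Step 3: Solve for x: x > 687-118 = 569

569


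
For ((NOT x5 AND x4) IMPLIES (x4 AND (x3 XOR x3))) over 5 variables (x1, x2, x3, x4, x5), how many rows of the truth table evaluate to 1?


Formula: ((NOT x5 AND x4) IMPLIES (x4 AND (x3 XOR x3))) over 5 vars (32 rows)
Evaluate each row (x1, x2, x3, x4, x5 as bits, MSB first):
  row 0 [00000]: ((NOT 0 AND 0) IMPLIES (0 AND (0 XOR 0))) -> 1
  row 1 [00001]: ((NOT 1 AND 0) IMPLIES (0 AND (0 XOR 0))) -> 1
  row 2 [00010]: ((NOT 0 AND 1) IMPLIES (1 AND (0 XOR 0))) -> 0
  row 3 [00011]: ((NOT 1 AND 1) IMPLIES (1 AND (0 XOR 0))) -> 1
  row 4 [00100]: ((NOT 0 AND 0) IMPLIES (0 AND (1 XOR 1))) -> 1
  row 5 [00101]: ((NOT 1 AND 0) IMPLIES (0 AND (1 XOR 1))) -> 1
  row 6 [00110]: ((NOT 0 AND 1) IMPLIES (1 AND (1 XOR 1))) -> 0
  row 7 [00111]: ((NOT 1 AND 1) IMPLIES (1 AND (1 XOR 1))) -> 1
  row 8 [01000]: ((NOT 0 AND 0) IMPLIES (0 AND (0 XOR 0))) -> 1
  row 9 [01001]: ((NOT 1 AND 0) IMPLIES (0 AND (0 XOR 0))) -> 1
  row 10 [01010]: ((NOT 0 AND 1) IMPLIES (1 AND (0 XOR 0))) -> 0
  row 11 [01011]: ((NOT 1 AND 1) IMPLIES (1 AND (0 XOR 0))) -> 1
  row 12 [01100]: ((NOT 0 AND 0) IMPLIES (0 AND (1 XOR 1))) -> 1
  row 13 [01101]: ((NOT 1 AND 0) IMPLIES (0 AND (1 XOR 1))) -> 1
  row 14 [01110]: ((NOT 0 AND 1) IMPLIES (1 AND (1 XOR 1))) -> 0
  row 15 [01111]: ((NOT 1 AND 1) IMPLIES (1 AND (1 XOR 1))) -> 1
  row 16 [10000]: ((NOT 0 AND 0) IMPLIES (0 AND (0 XOR 0))) -> 1
  row 17 [10001]: ((NOT 1 AND 0) IMPLIES (0 AND (0 XOR 0))) -> 1
  row 18 [10010]: ((NOT 0 AND 1) IMPLIES (1 AND (0 XOR 0))) -> 0
  row 19 [10011]: ((NOT 1 AND 1) IMPLIES (1 AND (0 XOR 0))) -> 1
  row 20 [10100]: ((NOT 0 AND 0) IMPLIES (0 AND (1 XOR 1))) -> 1
  row 21 [10101]: ((NOT 1 AND 0) IMPLIES (0 AND (1 XOR 1))) -> 1
  row 22 [10110]: ((NOT 0 AND 1) IMPLIES (1 AND (1 XOR 1))) -> 0
  row 23 [10111]: ((NOT 1 AND 1) IMPLIES (1 AND (1 XOR 1))) -> 1
  row 24 [11000]: ((NOT 0 AND 0) IMPLIES (0 AND (0 XOR 0))) -> 1
  row 25 [11001]: ((NOT 1 AND 0) IMPLIES (0 AND (0 XOR 0))) -> 1
  row 26 [11010]: ((NOT 0 AND 1) IMPLIES (1 AND (0 XOR 0))) -> 0
  row 27 [11011]: ((NOT 1 AND 1) IMPLIES (1 AND (0 XOR 0))) -> 1
  row 28 [11100]: ((NOT 0 AND 0) IMPLIES (0 AND (1 XOR 1))) -> 1
  row 29 [11101]: ((NOT 1 AND 0) IMPLIES (0 AND (1 XOR 1))) -> 1
  row 30 [11110]: ((NOT 0 AND 1) IMPLIES (1 AND (1 XOR 1))) -> 0
  row 31 [11111]: ((NOT 1 AND 1) IMPLIES (1 AND (1 XOR 1))) -> 1
Full result column, 8 rows per line (x1,x2 fixed per line; x3,x4,x5 runs 000..111 left to right):
  rows 0-7 [x1,x2=00]: 11011101  (ones: 6)
  rows 8-15 [x1,x2=01]: 11011101  (ones: 6)
  rows 16-23 [x1,x2=10]: 11011101  (ones: 6)
  rows 24-31 [x1,x2=11]: 11011101  (ones: 6)
Count of 1-rows = 6+6+6+6 = 24

24


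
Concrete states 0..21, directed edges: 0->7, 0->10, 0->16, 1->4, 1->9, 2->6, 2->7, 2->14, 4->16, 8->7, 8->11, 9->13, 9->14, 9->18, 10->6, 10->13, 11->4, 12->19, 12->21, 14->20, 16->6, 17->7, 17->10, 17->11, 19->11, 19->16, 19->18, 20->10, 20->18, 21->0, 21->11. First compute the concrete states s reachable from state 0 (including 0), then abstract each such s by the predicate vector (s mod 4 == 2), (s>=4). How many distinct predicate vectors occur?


BFS from 0:
Concrete reachable: {0, 6, 7, 10, 13, 16}
Abstract via predicates (s mod 4 == 2), (s>=4):
  (0,0) <- {0}
  (0,1) <- {7, 13, 16}
  (1,1) <- {6, 10}
Distinct abstract states = 3

3


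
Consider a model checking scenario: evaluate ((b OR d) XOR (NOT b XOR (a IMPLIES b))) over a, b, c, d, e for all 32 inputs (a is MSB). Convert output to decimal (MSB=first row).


Formula: ((b OR d) XOR (NOT b XOR (a IMPLIES b))) over a, b, c, d, e (32 rows)
Evaluate each row (bits = a,b,c,d,e, MSB first):
  row 0 [00000]: ((0 OR 0) XOR (NOT 0 XOR (0 IMPLIES 0))) -> 0
  row 1 [00001]: ((0 OR 0) XOR (NOT 0 XOR (0 IMPLIES 0))) -> 0
  row 2 [00010]: ((0 OR 1) XOR (NOT 0 XOR (0 IMPLIES 0))) -> 1
  row 3 [00011]: ((0 OR 1) XOR (NOT 0 XOR (0 IMPLIES 0))) -> 1
  row 4 [00100]: ((0 OR 0) XOR (NOT 0 XOR (0 IMPLIES 0))) -> 0
  row 5 [00101]: ((0 OR 0) XOR (NOT 0 XOR (0 IMPLIES 0))) -> 0
  row 6 [00110]: ((0 OR 1) XOR (NOT 0 XOR (0 IMPLIES 0))) -> 1
  row 7 [00111]: ((0 OR 1) XOR (NOT 0 XOR (0 IMPLIES 0))) -> 1
  row 8 [01000]: ((1 OR 0) XOR (NOT 1 XOR (0 IMPLIES 1))) -> 0
  row 9 [01001]: ((1 OR 0) XOR (NOT 1 XOR (0 IMPLIES 1))) -> 0
  row 10 [01010]: ((1 OR 1) XOR (NOT 1 XOR (0 IMPLIES 1))) -> 0
  row 11 [01011]: ((1 OR 1) XOR (NOT 1 XOR (0 IMPLIES 1))) -> 0
  row 12 [01100]: ((1 OR 0) XOR (NOT 1 XOR (0 IMPLIES 1))) -> 0
  row 13 [01101]: ((1 OR 0) XOR (NOT 1 XOR (0 IMPLIES 1))) -> 0
  row 14 [01110]: ((1 OR 1) XOR (NOT 1 XOR (0 IMPLIES 1))) -> 0
  row 15 [01111]: ((1 OR 1) XOR (NOT 1 XOR (0 IMPLIES 1))) -> 0
  row 16 [10000]: ((0 OR 0) XOR (NOT 0 XOR (1 IMPLIES 0))) -> 1
  row 17 [10001]: ((0 OR 0) XOR (NOT 0 XOR (1 IMPLIES 0))) -> 1
  row 18 [10010]: ((0 OR 1) XOR (NOT 0 XOR (1 IMPLIES 0))) -> 0
  row 19 [10011]: ((0 OR 1) XOR (NOT 0 XOR (1 IMPLIES 0))) -> 0
  row 20 [10100]: ((0 OR 0) XOR (NOT 0 XOR (1 IMPLIES 0))) -> 1
  row 21 [10101]: ((0 OR 0) XOR (NOT 0 XOR (1 IMPLIES 0))) -> 1
  row 22 [10110]: ((0 OR 1) XOR (NOT 0 XOR (1 IMPLIES 0))) -> 0
  row 23 [10111]: ((0 OR 1) XOR (NOT 0 XOR (1 IMPLIES 0))) -> 0
  row 24 [11000]: ((1 OR 0) XOR (NOT 1 XOR (1 IMPLIES 1))) -> 0
  row 25 [11001]: ((1 OR 0) XOR (NOT 1 XOR (1 IMPLIES 1))) -> 0
  row 26 [11010]: ((1 OR 1) XOR (NOT 1 XOR (1 IMPLIES 1))) -> 0
  row 27 [11011]: ((1 OR 1) XOR (NOT 1 XOR (1 IMPLIES 1))) -> 0
  row 28 [11100]: ((1 OR 0) XOR (NOT 1 XOR (1 IMPLIES 1))) -> 0
  row 29 [11101]: ((1 OR 0) XOR (NOT 1 XOR (1 IMPLIES 1))) -> 0
  row 30 [11110]: ((1 OR 1) XOR (NOT 1 XOR (1 IMPLIES 1))) -> 0
  row 31 [11111]: ((1 OR 1) XOR (NOT 1 XOR (1 IMPLIES 1))) -> 0
Full result column, 4 rows per line (a,b,c fixed per line; d,e runs 00..11 left to right):
  rows 0-3 [a,b,c=000]: 0011  = hex 3
  rows 4-7 [a,b,c=001]: 0011  = hex 3
  rows 8-11 [a,b,c=010]: 0000  = hex 0
  rows 12-15 [a,b,c=011]: 0000  = hex 0
  rows 16-19 [a,b,c=100]: 1100  = hex C
  rows 20-23 [a,b,c=101]: 1100  = hex C
  rows 24-27 [a,b,c=110]: 0000  = hex 0
  rows 28-31 [a,b,c=111]: 0000  = hex 0
Output column (row 0 .. row 31) = 00110011000000001100110000000000
Output column grouped in 4s = 0011 0011 0000 0000 1100 1100 0000 0000 = 0x3300CC00
Convert to decimal digit by digit (value = value*16 + digit):
  3 -> 3
  3*16 + 3 = 51
  51*16 + 0 = 816
  816*16 + 0 = 13056
  13056*16 + 12 (C) = 208908
  208908*16 + 12 (C) = 3342540
  3342540*16 + 0 = 53480640
  53480640*16 + 0 = 855690240
Decimal = 855690240

855690240


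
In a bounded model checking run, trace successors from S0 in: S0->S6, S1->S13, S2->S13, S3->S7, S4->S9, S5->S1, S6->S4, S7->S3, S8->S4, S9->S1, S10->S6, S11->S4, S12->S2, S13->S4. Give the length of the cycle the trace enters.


Trace from S0 until a state repeats:
  S0 -> S6 -> S4 -> S9 -> S1 -> S13 -> S4
S4 first seen at step 2, revisited at step 6.
Cycle length = 6 - 2 = 4

4


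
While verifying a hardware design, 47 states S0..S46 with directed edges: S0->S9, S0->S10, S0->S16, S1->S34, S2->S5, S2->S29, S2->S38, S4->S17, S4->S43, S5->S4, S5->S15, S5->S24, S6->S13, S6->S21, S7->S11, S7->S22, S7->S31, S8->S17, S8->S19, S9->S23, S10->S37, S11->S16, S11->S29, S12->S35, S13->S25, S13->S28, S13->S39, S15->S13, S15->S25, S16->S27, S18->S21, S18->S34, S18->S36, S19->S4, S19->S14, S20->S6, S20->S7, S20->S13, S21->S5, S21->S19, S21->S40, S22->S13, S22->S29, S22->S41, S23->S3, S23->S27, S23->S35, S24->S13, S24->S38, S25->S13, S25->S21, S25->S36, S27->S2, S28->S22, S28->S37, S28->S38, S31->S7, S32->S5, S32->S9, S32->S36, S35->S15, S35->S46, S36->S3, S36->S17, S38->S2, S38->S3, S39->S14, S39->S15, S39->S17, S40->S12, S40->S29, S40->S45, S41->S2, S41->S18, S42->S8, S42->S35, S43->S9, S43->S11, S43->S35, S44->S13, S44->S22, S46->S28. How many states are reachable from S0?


BFS from S0:
  layer 0: {S0}
  layer 1: {S9, S10, S16}
  layer 2: {S23, S27, S37}
  layer 3: {S2, S3, S35}
  layer 4: {S5, S15, S29, S38, S46}
  layer 5: {S4, S13, S24, S25, S28}
  layer 6: {S17, S21, S22, S36, S39, S43}
  layer 7: {S11, S14, S19, S40, S41}
  layer 8: {S12, S18, S45}
  layer 9: {S34}
Reachable set: {S0, S2, S3, S4, S5, S9, S10, S11, S12, S13, S14, S15, S16, S17, S18, S19, S21, S22, S23, S24, S25, S27, S28, S29, S34, S35, S36, S37, S38, S39, S40, S41, S43, S45, S46}
Count = 35

35


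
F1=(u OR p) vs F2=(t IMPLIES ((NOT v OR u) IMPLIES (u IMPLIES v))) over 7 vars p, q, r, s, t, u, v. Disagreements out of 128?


F1 = (u OR p)
F2 = (t IMPLIES ((NOT v OR u) IMPLIES (u IMPLIES v)))
Evaluate both on each of 128 rows (bits = p,q,r,s,t,u,v):
  row 0 [0000000]: F1=0 F2=1 (differ) -> 1
  row 1 [0000001]: F1=0 F2=1 (differ) -> 1
  row 2 [0000010]: F1=1 F2=1 -> 0
  row 3 [0000011]: F1=1 F2=1 -> 0
  row 4 [0000100]: F1=0 F2=1 (differ) -> 1
  (every remaining row is evaluated the same way; all 128 results are listed next)
Full result column, 8 rows per line (p,q,r,s fixed per line; t,u,v runs 000..111 left to right):
  rows 0-7 [p,q,r,s=0000]: 11001110  (ones: 5)
  rows 8-15 [p,q,r,s=0001]: 11001110  (ones: 5)
  rows 16-23 [p,q,r,s=0010]: 11001110  (ones: 5)
  rows 24-31 [p,q,r,s=0011]: 11001110  (ones: 5)
  rows 32-39 [p,q,r,s=0100]: 11001110  (ones: 5)
  rows 40-47 [p,q,r,s=0101]: 11001110  (ones: 5)
  rows 48-55 [p,q,r,s=0110]: 11001110  (ones: 5)
  rows 56-63 [p,q,r,s=0111]: 11001110  (ones: 5)
  rows 64-71 [p,q,r,s=1000]: 00000010  (ones: 1)
  rows 72-79 [p,q,r,s=1001]: 00000010  (ones: 1)
  rows 80-87 [p,q,r,s=1010]: 00000010  (ones: 1)
  rows 88-95 [p,q,r,s=1011]: 00000010  (ones: 1)
  rows 96-103 [p,q,r,s=1100]: 00000010  (ones: 1)
  rows 104-111 [p,q,r,s=1101]: 00000010  (ones: 1)
  rows 112-119 [p,q,r,s=1110]: 00000010  (ones: 1)
  rows 120-127 [p,q,r,s=1111]: 00000010  (ones: 1)
Disagreements = 5+5+5+5+5+5+5+5+1+1+1+1+1+1+1+1 = 48

48


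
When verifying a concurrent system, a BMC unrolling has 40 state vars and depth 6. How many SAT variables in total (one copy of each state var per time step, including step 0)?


BMC unrolls to depth k, creating one copy of each state var for steps 0..k.
Step count = 6 + 1 = 7 (steps 0 through 6)
Vars per step = 40
Total = 40 * 7 = 280

280


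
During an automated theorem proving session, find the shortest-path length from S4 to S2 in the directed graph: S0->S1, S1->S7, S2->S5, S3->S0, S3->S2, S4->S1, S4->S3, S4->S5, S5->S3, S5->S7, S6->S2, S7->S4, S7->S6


BFS layer-by-layer from S4:
  dist 0: {S4}
  dist 1: {S1, S3, S5}
  dist 2: {S0, S2, S7}
  -> S2 reached at distance 2
Shortest path length = 2

2


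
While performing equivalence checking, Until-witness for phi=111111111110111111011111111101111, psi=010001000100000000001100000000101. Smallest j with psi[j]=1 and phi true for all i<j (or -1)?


(phi U psi) at 0: need smallest j with psi[j]=1 and phi[i]=1 for all i in [0,j).
Scan from step 0:
  step 0: phi=1, psi=0 -> continue
  step 1: psi=1 and phi held for [0,1) -> witness found
Witness step = 1

1


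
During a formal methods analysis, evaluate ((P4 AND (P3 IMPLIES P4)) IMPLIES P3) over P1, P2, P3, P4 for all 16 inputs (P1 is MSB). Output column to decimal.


Formula: ((P4 AND (P3 IMPLIES P4)) IMPLIES P3) over P1, P2, P3, P4 (16 rows)
Evaluate each row (bits = P1,P2,P3,P4, MSB first):
  row 0 [0000]: ((0 AND (0 IMPLIES 0)) IMPLIES 0) -> 1
  row 1 [0001]: ((1 AND (0 IMPLIES 1)) IMPLIES 0) -> 0
  row 2 [0010]: ((0 AND (1 IMPLIES 0)) IMPLIES 1) -> 1
  row 3 [0011]: ((1 AND (1 IMPLIES 1)) IMPLIES 1) -> 1
  row 4 [0100]: ((0 AND (0 IMPLIES 0)) IMPLIES 0) -> 1
  row 5 [0101]: ((1 AND (0 IMPLIES 1)) IMPLIES 0) -> 0
  row 6 [0110]: ((0 AND (1 IMPLIES 0)) IMPLIES 1) -> 1
  row 7 [0111]: ((1 AND (1 IMPLIES 1)) IMPLIES 1) -> 1
  row 8 [1000]: ((0 AND (0 IMPLIES 0)) IMPLIES 0) -> 1
  row 9 [1001]: ((1 AND (0 IMPLIES 1)) IMPLIES 0) -> 0
  row 10 [1010]: ((0 AND (1 IMPLIES 0)) IMPLIES 1) -> 1
  row 11 [1011]: ((1 AND (1 IMPLIES 1)) IMPLIES 1) -> 1
  row 12 [1100]: ((0 AND (0 IMPLIES 0)) IMPLIES 0) -> 1
  row 13 [1101]: ((1 AND (0 IMPLIES 1)) IMPLIES 0) -> 0
  row 14 [1110]: ((0 AND (1 IMPLIES 0)) IMPLIES 1) -> 1
  row 15 [1111]: ((1 AND (1 IMPLIES 1)) IMPLIES 1) -> 1
Full result column, 4 rows per line (P1,P2 fixed per line; P3,P4 runs 00..11 left to right):
  rows 0-3 [P1,P2=00]: 1011  = hex B
  rows 4-7 [P1,P2=01]: 1011  = hex B
  rows 8-11 [P1,P2=10]: 1011  = hex B
  rows 12-15 [P1,P2=11]: 1011  = hex B
Output column (row 0 .. row 15) = 1011101110111011
Output column grouped in 4s = 1011 1011 1011 1011 = 0xBBBB
Convert to decimal digit by digit (value = value*16 + digit):
  B -> 11
  11*16 + 11 (B) = 187
  187*16 + 11 (B) = 3003
  3003*16 + 11 (B) = 48059
Decimal = 48059

48059


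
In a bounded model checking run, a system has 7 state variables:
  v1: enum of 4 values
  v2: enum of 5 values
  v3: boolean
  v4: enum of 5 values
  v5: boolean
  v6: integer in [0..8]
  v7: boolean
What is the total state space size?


State space = product of domain sizes of all variables.
Domain sizes:
  v1 (enum of 4 values): 4
  v2 (enum of 5 values): 5
  v3 (boolean): 2
  v4 (enum of 5 values): 5
  v5 (boolean): 2
  v6 (integer in [0..8]): 9
  v7 (boolean): 2
Product = 4 * 5 * 2 * 5 * 2 * 9 * 2 = 7200

7200


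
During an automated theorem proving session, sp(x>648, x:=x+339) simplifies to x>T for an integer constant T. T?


Formula: sp(P, x:=E) = exists old_x. (x = E[old_x/x]) AND P[old_x/x] (old_x is the value of x before the assignment; eliminate old_x by solving x = E[old_x/x] for old_x)
Step 1: Precondition P: x>648, i.e. old_x > 648
Step 2: Assignment gives x = old_x + 339, so old_x = x - 339
Step 3: Substitute into P: x - 339 > 648
Step 4: Simplify: x > 648+339 = 987

987


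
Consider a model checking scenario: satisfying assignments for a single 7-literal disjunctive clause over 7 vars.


Step 1: Total=2^7=128
Step 2: Unsat when all 7 false: 2^0=1
Step 3: Sat=128-1=127

127


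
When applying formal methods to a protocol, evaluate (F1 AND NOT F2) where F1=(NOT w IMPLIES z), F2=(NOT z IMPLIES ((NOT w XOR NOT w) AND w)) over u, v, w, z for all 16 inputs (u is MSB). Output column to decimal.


F1 = (NOT w IMPLIES z)
F2 = (NOT z IMPLIES ((NOT w XOR NOT w) AND w))
Counterexample to F1=>F2 is where F1=1 and F2=0.
Evaluate each row (bits = u,v,w,z, MSB first):
  row 0 [0000]: F1=0 F2=0 -> F1&~F2 -> 0
  row 1 [0001]: F1=1 F2=1 -> F1&~F2 -> 0
  row 2 [0010]: F1=1 F2=0 -> F1&~F2 -> 1
  row 3 [0011]: F1=1 F2=1 -> F1&~F2 -> 0
  row 4 [0100]: F1=0 F2=0 -> F1&~F2 -> 0
  row 5 [0101]: F1=1 F2=1 -> F1&~F2 -> 0
  row 6 [0110]: F1=1 F2=0 -> F1&~F2 -> 1
  row 7 [0111]: F1=1 F2=1 -> F1&~F2 -> 0
  row 8 [1000]: F1=0 F2=0 -> F1&~F2 -> 0
  row 9 [1001]: F1=1 F2=1 -> F1&~F2 -> 0
  row 10 [1010]: F1=1 F2=0 -> F1&~F2 -> 1
  row 11 [1011]: F1=1 F2=1 -> F1&~F2 -> 0
  row 12 [1100]: F1=0 F2=0 -> F1&~F2 -> 0
  row 13 [1101]: F1=1 F2=1 -> F1&~F2 -> 0
  row 14 [1110]: F1=1 F2=0 -> F1&~F2 -> 1
  row 15 [1111]: F1=1 F2=1 -> F1&~F2 -> 0
Full result column, 4 rows per line (u,v fixed per line; w,z runs 00..11 left to right):
  rows 0-3 [u,v=00]: 0010  = hex 2
  rows 4-7 [u,v=01]: 0010  = hex 2
  rows 8-11 [u,v=10]: 0010  = hex 2
  rows 12-15 [u,v=11]: 0010  = hex 2
Counterexample vector (row 0 .. row 15) = 0010001000100010
Output column grouped in 4s = 0010 0010 0010 0010 = 0x2222
Convert to decimal digit by digit (value = value*16 + digit):
  2 -> 2
  2*16 + 2 = 34
  34*16 + 2 = 546
  546*16 + 2 = 8738
Decimal = 8738

8738


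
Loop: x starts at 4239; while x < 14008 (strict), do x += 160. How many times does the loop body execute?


Step 1: x goes from 4239 toward 14008 by 160; the body runs while x<14008, so iterations = ceil((bound-start)/step)
Step 2: Distance=9769
Step 3: ceil(9769/160)=62

62


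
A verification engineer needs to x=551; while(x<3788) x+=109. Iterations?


Step 1: x goes from 551 toward 3788 by 109; the body runs while x<3788, so iterations = ceil((bound-start)/step)
Step 2: Distance=3237
Step 3: ceil(3237/109)=30

30


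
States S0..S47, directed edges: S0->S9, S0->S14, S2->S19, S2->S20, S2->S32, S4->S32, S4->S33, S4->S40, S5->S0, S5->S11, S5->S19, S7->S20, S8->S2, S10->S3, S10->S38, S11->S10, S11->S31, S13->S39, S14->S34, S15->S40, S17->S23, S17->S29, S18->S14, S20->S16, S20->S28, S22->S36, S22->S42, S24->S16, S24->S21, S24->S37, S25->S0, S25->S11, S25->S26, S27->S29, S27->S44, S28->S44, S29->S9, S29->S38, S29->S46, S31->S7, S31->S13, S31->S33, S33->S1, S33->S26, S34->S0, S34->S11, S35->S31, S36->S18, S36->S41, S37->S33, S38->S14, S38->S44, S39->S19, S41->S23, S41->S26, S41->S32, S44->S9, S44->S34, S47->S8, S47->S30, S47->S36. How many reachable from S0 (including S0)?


BFS from S0:
  layer 0: {S0}
  layer 1: {S9, S14}
  layer 2: {S34}
  layer 3: {S11}
  layer 4: {S10, S31}
  layer 5: {S3, S7, S13, S33, S38}
  layer 6: {S1, S20, S26, S39, S44}
  layer 7: {S16, S19, S28}
Reachable set: {S0, S1, S3, S7, S9, S10, S11, S13, S14, S16, S19, S20, S26, S28, S31, S33, S34, S38, S39, S44}
Count = 20

20


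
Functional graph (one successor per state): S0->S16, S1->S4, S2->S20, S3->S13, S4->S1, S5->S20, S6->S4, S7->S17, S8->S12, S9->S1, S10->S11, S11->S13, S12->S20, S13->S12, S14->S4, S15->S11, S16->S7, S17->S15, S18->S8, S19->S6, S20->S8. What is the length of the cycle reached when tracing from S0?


Trace from S0 until a state repeats:
  S0 -> S16 -> S7 -> S17 -> S15 -> S11 -> S13 -> S12 -> S20 -> S8 -> S12
S12 first seen at step 7, revisited at step 10.
Cycle length = 10 - 7 = 3

3


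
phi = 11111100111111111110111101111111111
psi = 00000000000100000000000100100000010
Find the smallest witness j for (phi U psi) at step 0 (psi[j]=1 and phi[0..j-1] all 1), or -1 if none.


(phi U psi) at 0: need smallest j with psi[j]=1 and phi[i]=1 for all i in [0,j).
Scan from step 0:
  step 0: phi=1, psi=0 -> continue
  step 1: phi=1, psi=0 -> continue
  step 2: phi=1, psi=0 -> continue
  step 3: phi=1, psi=0 -> continue
  step 6: phi=0 -> phi-prefix broken from here
  step 11: psi=1 but phi already failed -> not a witness
  step 23: psi=1 but phi already failed -> not a witness
  step 26: psi=1 but phi already failed -> not a witness
  step 33: psi=1 but phi already failed -> not a witness
  end of trace: no witness -> -1
Witness step = -1

-1


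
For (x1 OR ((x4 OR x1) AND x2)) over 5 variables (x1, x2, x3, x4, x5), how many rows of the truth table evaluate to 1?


Formula: (x1 OR ((x4 OR x1) AND x2)) over 5 vars (32 rows)
Evaluate each row (x1, x2, x3, x4, x5 as bits, MSB first):
  row 0 [00000]: (0 OR ((0 OR 0) AND 0)) -> 0
  row 1 [00001]: (0 OR ((0 OR 0) AND 0)) -> 0
  row 2 [00010]: (0 OR ((1 OR 0) AND 0)) -> 0
  row 3 [00011]: (0 OR ((1 OR 0) AND 0)) -> 0
  row 4 [00100]: (0 OR ((0 OR 0) AND 0)) -> 0
  row 5 [00101]: (0 OR ((0 OR 0) AND 0)) -> 0
  row 6 [00110]: (0 OR ((1 OR 0) AND 0)) -> 0
  row 7 [00111]: (0 OR ((1 OR 0) AND 0)) -> 0
  row 8 [01000]: (0 OR ((0 OR 0) AND 1)) -> 0
  row 9 [01001]: (0 OR ((0 OR 0) AND 1)) -> 0
  row 10 [01010]: (0 OR ((1 OR 0) AND 1)) -> 1
  row 11 [01011]: (0 OR ((1 OR 0) AND 1)) -> 1
  row 12 [01100]: (0 OR ((0 OR 0) AND 1)) -> 0
  row 13 [01101]: (0 OR ((0 OR 0) AND 1)) -> 0
  row 14 [01110]: (0 OR ((1 OR 0) AND 1)) -> 1
  row 15 [01111]: (0 OR ((1 OR 0) AND 1)) -> 1
  row 16 [10000]: (1 OR ((0 OR 1) AND 0)) -> 1
  row 17 [10001]: (1 OR ((0 OR 1) AND 0)) -> 1
  row 18 [10010]: (1 OR ((1 OR 1) AND 0)) -> 1
  row 19 [10011]: (1 OR ((1 OR 1) AND 0)) -> 1
  row 20 [10100]: (1 OR ((0 OR 1) AND 0)) -> 1
  row 21 [10101]: (1 OR ((0 OR 1) AND 0)) -> 1
  row 22 [10110]: (1 OR ((1 OR 1) AND 0)) -> 1
  row 23 [10111]: (1 OR ((1 OR 1) AND 0)) -> 1
  row 24 [11000]: (1 OR ((0 OR 1) AND 1)) -> 1
  row 25 [11001]: (1 OR ((0 OR 1) AND 1)) -> 1
  row 26 [11010]: (1 OR ((1 OR 1) AND 1)) -> 1
  row 27 [11011]: (1 OR ((1 OR 1) AND 1)) -> 1
  row 28 [11100]: (1 OR ((0 OR 1) AND 1)) -> 1
  row 29 [11101]: (1 OR ((0 OR 1) AND 1)) -> 1
  row 30 [11110]: (1 OR ((1 OR 1) AND 1)) -> 1
  row 31 [11111]: (1 OR ((1 OR 1) AND 1)) -> 1
Full result column, 8 rows per line (x1,x2 fixed per line; x3,x4,x5 runs 000..111 left to right):
  rows 0-7 [x1,x2=00]: 00000000  (ones: 0)
  rows 8-15 [x1,x2=01]: 00110011  (ones: 4)
  rows 16-23 [x1,x2=10]: 11111111  (ones: 8)
  rows 24-31 [x1,x2=11]: 11111111  (ones: 8)
Count of 1-rows = 0+4+8+8 = 20

20


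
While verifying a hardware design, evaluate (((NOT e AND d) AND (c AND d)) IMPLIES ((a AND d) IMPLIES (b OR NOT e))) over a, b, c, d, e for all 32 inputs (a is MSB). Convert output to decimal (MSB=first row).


Formula: (((NOT e AND d) AND (c AND d)) IMPLIES ((a AND d) IMPLIES (b OR NOT e))) over a, b, c, d, e (32 rows)
Evaluate each row (bits = a,b,c,d,e, MSB first):
  row 0 [00000]: (((NOT 0 AND 0) AND (0 AND 0)) IMPLIES ((0 AND 0) IMPLIES (0 OR NOT 0))) -> 1
  row 1 [00001]: (((NOT 1 AND 0) AND (0 AND 0)) IMPLIES ((0 AND 0) IMPLIES (0 OR NOT 1))) -> 1
  row 2 [00010]: (((NOT 0 AND 1) AND (0 AND 1)) IMPLIES ((0 AND 1) IMPLIES (0 OR NOT 0))) -> 1
  row 3 [00011]: (((NOT 1 AND 1) AND (0 AND 1)) IMPLIES ((0 AND 1) IMPLIES (0 OR NOT 1))) -> 1
  row 4 [00100]: (((NOT 0 AND 0) AND (1 AND 0)) IMPLIES ((0 AND 0) IMPLIES (0 OR NOT 0))) -> 1
  row 5 [00101]: (((NOT 1 AND 0) AND (1 AND 0)) IMPLIES ((0 AND 0) IMPLIES (0 OR NOT 1))) -> 1
  row 6 [00110]: (((NOT 0 AND 1) AND (1 AND 1)) IMPLIES ((0 AND 1) IMPLIES (0 OR NOT 0))) -> 1
  row 7 [00111]: (((NOT 1 AND 1) AND (1 AND 1)) IMPLIES ((0 AND 1) IMPLIES (0 OR NOT 1))) -> 1
  row 8 [01000]: (((NOT 0 AND 0) AND (0 AND 0)) IMPLIES ((0 AND 0) IMPLIES (1 OR NOT 0))) -> 1
  row 9 [01001]: (((NOT 1 AND 0) AND (0 AND 0)) IMPLIES ((0 AND 0) IMPLIES (1 OR NOT 1))) -> 1
  row 10 [01010]: (((NOT 0 AND 1) AND (0 AND 1)) IMPLIES ((0 AND 1) IMPLIES (1 OR NOT 0))) -> 1
  row 11 [01011]: (((NOT 1 AND 1) AND (0 AND 1)) IMPLIES ((0 AND 1) IMPLIES (1 OR NOT 1))) -> 1
  row 12 [01100]: (((NOT 0 AND 0) AND (1 AND 0)) IMPLIES ((0 AND 0) IMPLIES (1 OR NOT 0))) -> 1
  row 13 [01101]: (((NOT 1 AND 0) AND (1 AND 0)) IMPLIES ((0 AND 0) IMPLIES (1 OR NOT 1))) -> 1
  row 14 [01110]: (((NOT 0 AND 1) AND (1 AND 1)) IMPLIES ((0 AND 1) IMPLIES (1 OR NOT 0))) -> 1
  row 15 [01111]: (((NOT 1 AND 1) AND (1 AND 1)) IMPLIES ((0 AND 1) IMPLIES (1 OR NOT 1))) -> 1
  row 16 [10000]: (((NOT 0 AND 0) AND (0 AND 0)) IMPLIES ((1 AND 0) IMPLIES (0 OR NOT 0))) -> 1
  row 17 [10001]: (((NOT 1 AND 0) AND (0 AND 0)) IMPLIES ((1 AND 0) IMPLIES (0 OR NOT 1))) -> 1
  row 18 [10010]: (((NOT 0 AND 1) AND (0 AND 1)) IMPLIES ((1 AND 1) IMPLIES (0 OR NOT 0))) -> 1
  row 19 [10011]: (((NOT 1 AND 1) AND (0 AND 1)) IMPLIES ((1 AND 1) IMPLIES (0 OR NOT 1))) -> 1
  row 20 [10100]: (((NOT 0 AND 0) AND (1 AND 0)) IMPLIES ((1 AND 0) IMPLIES (0 OR NOT 0))) -> 1
  row 21 [10101]: (((NOT 1 AND 0) AND (1 AND 0)) IMPLIES ((1 AND 0) IMPLIES (0 OR NOT 1))) -> 1
  row 22 [10110]: (((NOT 0 AND 1) AND (1 AND 1)) IMPLIES ((1 AND 1) IMPLIES (0 OR NOT 0))) -> 1
  row 23 [10111]: (((NOT 1 AND 1) AND (1 AND 1)) IMPLIES ((1 AND 1) IMPLIES (0 OR NOT 1))) -> 1
  row 24 [11000]: (((NOT 0 AND 0) AND (0 AND 0)) IMPLIES ((1 AND 0) IMPLIES (1 OR NOT 0))) -> 1
  row 25 [11001]: (((NOT 1 AND 0) AND (0 AND 0)) IMPLIES ((1 AND 0) IMPLIES (1 OR NOT 1))) -> 1
  row 26 [11010]: (((NOT 0 AND 1) AND (0 AND 1)) IMPLIES ((1 AND 1) IMPLIES (1 OR NOT 0))) -> 1
  row 27 [11011]: (((NOT 1 AND 1) AND (0 AND 1)) IMPLIES ((1 AND 1) IMPLIES (1 OR NOT 1))) -> 1
  row 28 [11100]: (((NOT 0 AND 0) AND (1 AND 0)) IMPLIES ((1 AND 0) IMPLIES (1 OR NOT 0))) -> 1
  row 29 [11101]: (((NOT 1 AND 0) AND (1 AND 0)) IMPLIES ((1 AND 0) IMPLIES (1 OR NOT 1))) -> 1
  row 30 [11110]: (((NOT 0 AND 1) AND (1 AND 1)) IMPLIES ((1 AND 1) IMPLIES (1 OR NOT 0))) -> 1
  row 31 [11111]: (((NOT 1 AND 1) AND (1 AND 1)) IMPLIES ((1 AND 1) IMPLIES (1 OR NOT 1))) -> 1
Full result column, 4 rows per line (a,b,c fixed per line; d,e runs 00..11 left to right):
  rows 0-3 [a,b,c=000]: 1111  = hex F
  rows 4-7 [a,b,c=001]: 1111  = hex F
  rows 8-11 [a,b,c=010]: 1111  = hex F
  rows 12-15 [a,b,c=011]: 1111  = hex F
  rows 16-19 [a,b,c=100]: 1111  = hex F
  rows 20-23 [a,b,c=101]: 1111  = hex F
  rows 24-27 [a,b,c=110]: 1111  = hex F
  rows 28-31 [a,b,c=111]: 1111  = hex F
Output column (row 0 .. row 31) = 11111111111111111111111111111111
Output column grouped in 4s = 1111 1111 1111 1111 1111 1111 1111 1111 = 0xFFFFFFFF
Convert to decimal digit by digit (value = value*16 + digit):
  F -> 15
  15*16 + 15 (F) = 255
  255*16 + 15 (F) = 4095
  4095*16 + 15 (F) = 65535
  65535*16 + 15 (F) = 1048575
  1048575*16 + 15 (F) = 16777215
  16777215*16 + 15 (F) = 268435455
  268435455*16 + 15 (F) = 4294967295
Decimal = 4294967295

4294967295


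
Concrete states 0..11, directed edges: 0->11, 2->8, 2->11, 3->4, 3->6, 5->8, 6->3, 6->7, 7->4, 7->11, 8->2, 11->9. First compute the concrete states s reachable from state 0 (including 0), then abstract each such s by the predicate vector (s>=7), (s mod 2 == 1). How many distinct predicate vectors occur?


BFS from 0:
Concrete reachable: {0, 9, 11}
Abstract via predicates (s>=7), (s mod 2 == 1):
  (0,0) <- {0}
  (1,1) <- {9, 11}
Distinct abstract states = 2

2


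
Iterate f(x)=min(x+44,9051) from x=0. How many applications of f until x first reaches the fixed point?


Step 1: x=0, cap=9051, increment=44
Step 2: x grows by 44 each step until capped at 9051; fixed point is x=9051
Step 3: iterations = ceil(9051/44) = 206

206


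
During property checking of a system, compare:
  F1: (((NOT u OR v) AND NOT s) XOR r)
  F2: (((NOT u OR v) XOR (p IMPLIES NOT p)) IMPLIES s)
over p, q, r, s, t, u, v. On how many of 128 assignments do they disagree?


F1 = (((NOT u OR v) AND NOT s) XOR r)
F2 = (((NOT u OR v) XOR (p IMPLIES NOT p)) IMPLIES s)
Evaluate both on each of 128 rows (bits = p,q,r,s,t,u,v):
  row 0 [0000000]: F1=1 F2=1 -> 0
  row 1 [0000001]: F1=1 F2=1 -> 0
  row 2 [0000010]: F1=0 F2=0 -> 0
  row 3 [0000011]: F1=1 F2=1 -> 0
  row 4 [0000100]: F1=1 F2=1 -> 0
  (every remaining row is evaluated the same way; all 128 results are listed next)
Full result column, 8 rows per line (p,q,r,s fixed per line; t,u,v runs 000..111 left to right):
  rows 0-7 [p,q,r,s=0000]: 00000000  (ones: 0)
  rows 8-15 [p,q,r,s=0001]: 11111111  (ones: 8)
  rows 16-23 [p,q,r,s=0010]: 11111111  (ones: 8)
  rows 24-31 [p,q,r,s=0011]: 00000000  (ones: 0)
  rows 32-39 [p,q,r,s=0100]: 00000000  (ones: 0)
  rows 40-47 [p,q,r,s=0101]: 11111111  (ones: 8)
  rows 48-55 [p,q,r,s=0110]: 11111111  (ones: 8)
  rows 56-63 [p,q,r,s=0111]: 00000000  (ones: 0)
  rows 64-71 [p,q,r,s=1000]: 11111111  (ones: 8)
  rows 72-79 [p,q,r,s=1001]: 11111111  (ones: 8)
  rows 80-87 [p,q,r,s=1010]: 00000000  (ones: 0)
  rows 88-95 [p,q,r,s=1011]: 00000000  (ones: 0)
  rows 96-103 [p,q,r,s=1100]: 11111111  (ones: 8)
  rows 104-111 [p,q,r,s=1101]: 11111111  (ones: 8)
  rows 112-119 [p,q,r,s=1110]: 00000000  (ones: 0)
  rows 120-127 [p,q,r,s=1111]: 00000000  (ones: 0)
Disagreements = 0+8+8+0+0+8+8+0+8+8+0+0+8+8+0+0 = 64

64


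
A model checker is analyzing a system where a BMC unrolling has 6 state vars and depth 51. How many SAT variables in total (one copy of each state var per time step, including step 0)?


BMC unrolls to depth k, creating one copy of each state var for steps 0..k.
Step count = 51 + 1 = 52 (steps 0 through 51)
Vars per step = 6
Total = 6 * 52 = 312

312


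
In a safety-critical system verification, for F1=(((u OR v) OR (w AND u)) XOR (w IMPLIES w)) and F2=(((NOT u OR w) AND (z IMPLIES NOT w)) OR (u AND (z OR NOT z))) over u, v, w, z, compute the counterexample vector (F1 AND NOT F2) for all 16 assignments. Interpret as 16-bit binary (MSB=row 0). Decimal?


F1 = (((u OR v) OR (w AND u)) XOR (w IMPLIES w))
F2 = (((NOT u OR w) AND (z IMPLIES NOT w)) OR (u AND (z OR NOT z)))
Counterexample to F1=>F2 is where F1=1 and F2=0.
Evaluate each row (bits = u,v,w,z, MSB first):
  row 0 [0000]: F1=1 F2=1 -> F1&~F2 -> 0
  row 1 [0001]: F1=1 F2=1 -> F1&~F2 -> 0
  row 2 [0010]: F1=1 F2=1 -> F1&~F2 -> 0
  row 3 [0011]: F1=1 F2=0 -> F1&~F2 -> 1
  row 4 [0100]: F1=0 F2=1 -> F1&~F2 -> 0
  row 5 [0101]: F1=0 F2=1 -> F1&~F2 -> 0
  row 6 [0110]: F1=0 F2=1 -> F1&~F2 -> 0
  row 7 [0111]: F1=0 F2=0 -> F1&~F2 -> 0
  row 8 [1000]: F1=0 F2=1 -> F1&~F2 -> 0
  row 9 [1001]: F1=0 F2=1 -> F1&~F2 -> 0
  row 10 [1010]: F1=0 F2=1 -> F1&~F2 -> 0
  row 11 [1011]: F1=0 F2=1 -> F1&~F2 -> 0
  row 12 [1100]: F1=0 F2=1 -> F1&~F2 -> 0
  row 13 [1101]: F1=0 F2=1 -> F1&~F2 -> 0
  row 14 [1110]: F1=0 F2=1 -> F1&~F2 -> 0
  row 15 [1111]: F1=0 F2=1 -> F1&~F2 -> 0
Full result column, 4 rows per line (u,v fixed per line; w,z runs 00..11 left to right):
  rows 0-3 [u,v=00]: 0001  = hex 1
  rows 4-7 [u,v=01]: 0000  = hex 0
  rows 8-11 [u,v=10]: 0000  = hex 0
  rows 12-15 [u,v=11]: 0000  = hex 0
Counterexample vector (row 0 .. row 15) = 0001000000000000
Output column grouped in 4s = 0001 0000 0000 0000 = 0x1000
Convert to decimal digit by digit (value = value*16 + digit):
  1 -> 1
  1*16 + 0 = 16
  16*16 + 0 = 256
  256*16 + 0 = 4096
Decimal = 4096

4096
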